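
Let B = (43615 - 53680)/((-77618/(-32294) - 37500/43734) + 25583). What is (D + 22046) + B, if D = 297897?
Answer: 192681307669234025/602237100328 ≈ 3.1994e+5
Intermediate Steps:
B = -236921007279/602237100328 (B = -10065/((-77618*(-1/32294) - 37500*1/43734) + 25583) = -10065/((38809/16147 - 6250/7289) + 25583) = -10065/(181960051/117695483 + 25583) = -10065/3011185501640/117695483 = -10065*117695483/3011185501640 = -236921007279/602237100328 ≈ -0.39340)
(D + 22046) + B = (297897 + 22046) - 236921007279/602237100328 = 319943 - 236921007279/602237100328 = 192681307669234025/602237100328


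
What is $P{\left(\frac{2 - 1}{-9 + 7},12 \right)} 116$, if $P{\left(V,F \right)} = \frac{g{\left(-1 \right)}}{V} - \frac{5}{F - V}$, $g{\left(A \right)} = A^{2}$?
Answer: $- \frac{1392}{5} \approx -278.4$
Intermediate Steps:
$P{\left(V,F \right)} = \frac{1}{V} - \frac{5}{F - V}$ ($P{\left(V,F \right)} = \frac{\left(-1\right)^{2}}{V} - \frac{5}{F - V} = 1 \frac{1}{V} - \frac{5}{F - V} = \frac{1}{V} - \frac{5}{F - V}$)
$P{\left(\frac{2 - 1}{-9 + 7},12 \right)} 116 = \frac{12 - 6 \frac{2 - 1}{-9 + 7}}{\frac{2 - 1}{-9 + 7} \left(12 - \frac{2 - 1}{-9 + 7}\right)} 116 = \frac{12 - 6 \cdot 1 \frac{1}{-2}}{1 \frac{1}{-2} \left(12 - 1 \frac{1}{-2}\right)} 116 = \frac{12 - 6 \cdot 1 \left(- \frac{1}{2}\right)}{1 \left(- \frac{1}{2}\right) \left(12 - 1 \left(- \frac{1}{2}\right)\right)} 116 = \frac{12 - -3}{\left(- \frac{1}{2}\right) \left(12 - - \frac{1}{2}\right)} 116 = - \frac{2 \left(12 + 3\right)}{12 + \frac{1}{2}} \cdot 116 = \left(-2\right) \frac{1}{\frac{25}{2}} \cdot 15 \cdot 116 = \left(-2\right) \frac{2}{25} \cdot 15 \cdot 116 = \left(- \frac{12}{5}\right) 116 = - \frac{1392}{5}$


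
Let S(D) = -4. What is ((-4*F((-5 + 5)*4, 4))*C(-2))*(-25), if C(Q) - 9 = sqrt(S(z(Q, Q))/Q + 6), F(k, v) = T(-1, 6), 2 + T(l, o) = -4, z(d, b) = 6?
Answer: -5400 - 1200*sqrt(2) ≈ -7097.1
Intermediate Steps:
T(l, o) = -6 (T(l, o) = -2 - 4 = -6)
F(k, v) = -6
C(Q) = 9 + sqrt(6 - 4/Q) (C(Q) = 9 + sqrt(-4/Q + 6) = 9 + sqrt(6 - 4/Q))
((-4*F((-5 + 5)*4, 4))*C(-2))*(-25) = ((-4*(-6))*(9 + sqrt(6 - 4/(-2))))*(-25) = (24*(9 + sqrt(6 - 4*(-1/2))))*(-25) = (24*(9 + sqrt(6 + 2)))*(-25) = (24*(9 + sqrt(8)))*(-25) = (24*(9 + 2*sqrt(2)))*(-25) = (216 + 48*sqrt(2))*(-25) = -5400 - 1200*sqrt(2)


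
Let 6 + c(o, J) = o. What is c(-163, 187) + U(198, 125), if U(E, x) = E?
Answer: 29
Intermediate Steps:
c(o, J) = -6 + o
c(-163, 187) + U(198, 125) = (-6 - 163) + 198 = -169 + 198 = 29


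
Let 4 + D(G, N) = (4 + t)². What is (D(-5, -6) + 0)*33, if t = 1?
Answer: 693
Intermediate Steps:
D(G, N) = 21 (D(G, N) = -4 + (4 + 1)² = -4 + 5² = -4 + 25 = 21)
(D(-5, -6) + 0)*33 = (21 + 0)*33 = 21*33 = 693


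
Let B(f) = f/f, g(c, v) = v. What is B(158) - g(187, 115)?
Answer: -114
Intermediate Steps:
B(f) = 1
B(158) - g(187, 115) = 1 - 1*115 = 1 - 115 = -114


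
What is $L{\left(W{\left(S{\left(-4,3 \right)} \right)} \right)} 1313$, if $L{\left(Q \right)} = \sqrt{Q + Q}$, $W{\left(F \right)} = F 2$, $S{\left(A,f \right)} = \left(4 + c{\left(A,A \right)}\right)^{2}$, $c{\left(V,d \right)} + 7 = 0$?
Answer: $7878$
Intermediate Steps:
$c{\left(V,d \right)} = -7$ ($c{\left(V,d \right)} = -7 + 0 = -7$)
$S{\left(A,f \right)} = 9$ ($S{\left(A,f \right)} = \left(4 - 7\right)^{2} = \left(-3\right)^{2} = 9$)
$W{\left(F \right)} = 2 F$
$L{\left(Q \right)} = \sqrt{2} \sqrt{Q}$ ($L{\left(Q \right)} = \sqrt{2 Q} = \sqrt{2} \sqrt{Q}$)
$L{\left(W{\left(S{\left(-4,3 \right)} \right)} \right)} 1313 = \sqrt{2} \sqrt{2 \cdot 9} \cdot 1313 = \sqrt{2} \sqrt{18} \cdot 1313 = \sqrt{2} \cdot 3 \sqrt{2} \cdot 1313 = 6 \cdot 1313 = 7878$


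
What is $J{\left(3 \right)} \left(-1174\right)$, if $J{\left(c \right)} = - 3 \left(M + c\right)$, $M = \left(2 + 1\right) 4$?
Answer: $52830$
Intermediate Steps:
$M = 12$ ($M = 3 \cdot 4 = 12$)
$J{\left(c \right)} = -36 - 3 c$ ($J{\left(c \right)} = - 3 \left(12 + c\right) = -36 - 3 c$)
$J{\left(3 \right)} \left(-1174\right) = \left(-36 - 9\right) \left(-1174\right) = \left(-45\right) \left(-1174\right) = 52830$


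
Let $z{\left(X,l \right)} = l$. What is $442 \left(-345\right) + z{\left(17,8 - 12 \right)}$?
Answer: $-152494$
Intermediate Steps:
$442 \left(-345\right) + z{\left(17,8 - 12 \right)} = 442 \left(-345\right) + \left(8 - 12\right) = -152490 + \left(8 - 12\right) = -152490 - 4 = -152494$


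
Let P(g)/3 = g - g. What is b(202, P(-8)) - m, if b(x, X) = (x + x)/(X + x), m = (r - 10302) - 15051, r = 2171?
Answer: 23184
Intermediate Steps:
P(g) = 0 (P(g) = 3*(g - g) = 3*0 = 0)
m = -23182 (m = (2171 - 10302) - 15051 = -8131 - 15051 = -23182)
b(x, X) = 2*x/(X + x) (b(x, X) = (2*x)/(X + x) = 2*x/(X + x))
b(202, P(-8)) - m = 2*202/(0 + 202) - 1*(-23182) = 2*202/202 + 23182 = 2*202*(1/202) + 23182 = 2 + 23182 = 23184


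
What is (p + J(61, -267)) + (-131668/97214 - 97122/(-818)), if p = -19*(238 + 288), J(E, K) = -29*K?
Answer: -42416993592/19880263 ≈ -2133.6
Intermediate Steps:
p = -9994 (p = -19*526 = -9994)
(p + J(61, -267)) + (-131668/97214 - 97122/(-818)) = (-9994 - 29*(-267)) + (-131668/97214 - 97122/(-818)) = (-9994 + 7743) + (-131668*1/97214 - 97122*(-1/818)) = -2251 + (-65834/48607 + 48561/409) = -2251 + 2333478421/19880263 = -42416993592/19880263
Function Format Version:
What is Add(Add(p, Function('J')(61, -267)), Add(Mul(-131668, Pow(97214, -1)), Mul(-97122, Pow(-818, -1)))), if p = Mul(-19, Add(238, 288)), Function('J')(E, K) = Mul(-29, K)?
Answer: Rational(-42416993592, 19880263) ≈ -2133.6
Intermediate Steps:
p = -9994 (p = Mul(-19, 526) = -9994)
Add(Add(p, Function('J')(61, -267)), Add(Mul(-131668, Pow(97214, -1)), Mul(-97122, Pow(-818, -1)))) = Add(Add(-9994, Mul(-29, -267)), Add(Mul(-131668, Pow(97214, -1)), Mul(-97122, Pow(-818, -1)))) = Add(Add(-9994, 7743), Add(Mul(-131668, Rational(1, 97214)), Mul(-97122, Rational(-1, 818)))) = Add(-2251, Add(Rational(-65834, 48607), Rational(48561, 409))) = Add(-2251, Rational(2333478421, 19880263)) = Rational(-42416993592, 19880263)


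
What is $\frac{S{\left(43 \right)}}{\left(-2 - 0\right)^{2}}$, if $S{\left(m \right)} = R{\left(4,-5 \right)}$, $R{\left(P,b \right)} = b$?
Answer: $- \frac{5}{4} \approx -1.25$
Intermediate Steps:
$S{\left(m \right)} = -5$
$\frac{S{\left(43 \right)}}{\left(-2 - 0\right)^{2}} = \frac{1}{\left(-2 - 0\right)^{2}} \left(-5\right) = \frac{1}{\left(-2 + 0\right)^{2}} \left(-5\right) = \frac{1}{\left(-2\right)^{2}} \left(-5\right) = \frac{1}{4} \left(-5\right) = - \frac{5}{4}$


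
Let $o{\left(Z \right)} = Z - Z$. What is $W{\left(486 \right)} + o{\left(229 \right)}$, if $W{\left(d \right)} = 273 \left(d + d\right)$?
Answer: $265356$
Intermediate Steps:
$o{\left(Z \right)} = 0$
$W{\left(d \right)} = 546 d$ ($W{\left(d \right)} = 273 \cdot 2 d = 546 d$)
$W{\left(486 \right)} + o{\left(229 \right)} = 546 \cdot 486 + 0 = 265356 + 0 = 265356$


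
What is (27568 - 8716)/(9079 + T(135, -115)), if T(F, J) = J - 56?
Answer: 4713/2227 ≈ 2.1163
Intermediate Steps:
T(F, J) = -56 + J
(27568 - 8716)/(9079 + T(135, -115)) = (27568 - 8716)/(9079 + (-56 - 115)) = 18852/(9079 - 171) = 18852/8908 = 18852*(1/8908) = 4713/2227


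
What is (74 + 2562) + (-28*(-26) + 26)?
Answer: 3390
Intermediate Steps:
(74 + 2562) + (-28*(-26) + 26) = 2636 + (728 + 26) = 2636 + 754 = 3390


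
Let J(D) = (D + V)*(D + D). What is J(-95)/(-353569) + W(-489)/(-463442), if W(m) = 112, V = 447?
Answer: 2211100088/11704194607 ≈ 0.18892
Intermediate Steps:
J(D) = 2*D*(447 + D) (J(D) = (D + 447)*(D + D) = (447 + D)*(2*D) = 2*D*(447 + D))
J(-95)/(-353569) + W(-489)/(-463442) = (2*(-95)*(447 - 95))/(-353569) + 112/(-463442) = (2*(-95)*352)*(-1/353569) + 112*(-1/463442) = -66880*(-1/353569) - 8/33103 = 66880/353569 - 8/33103 = 2211100088/11704194607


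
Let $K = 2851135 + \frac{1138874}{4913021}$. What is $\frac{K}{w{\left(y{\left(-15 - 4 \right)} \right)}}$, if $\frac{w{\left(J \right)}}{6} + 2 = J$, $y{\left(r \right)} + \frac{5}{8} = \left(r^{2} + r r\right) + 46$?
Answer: $\frac{56030749070836}{90247282749} \approx 620.86$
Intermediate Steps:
$y{\left(r \right)} = \frac{363}{8} + 2 r^{2}$ ($y{\left(r \right)} = - \frac{5}{8} + \left(\left(r^{2} + r r\right) + 46\right) = - \frac{5}{8} + \left(\left(r^{2} + r^{2}\right) + 46\right) = - \frac{5}{8} + \left(2 r^{2} + 46\right) = - \frac{5}{8} + \left(46 + 2 r^{2}\right) = \frac{363}{8} + 2 r^{2}$)
$w{\left(J \right)} = -12 + 6 J$
$K = \frac{14007687267709}{4913021}$ ($K = 2851135 + 1138874 \cdot \frac{1}{4913021} = 2851135 + \frac{1138874}{4913021} = \frac{14007687267709}{4913021} \approx 2.8511 \cdot 10^{6}$)
$\frac{K}{w{\left(y{\left(-15 - 4 \right)} \right)}} = \frac{14007687267709}{4913021 \left(-12 + 6 \left(\frac{363}{8} + 2 \left(-15 - 4\right)^{2}\right)\right)} = \frac{14007687267709}{4913021 \left(-12 + 6 \left(\frac{363}{8} + 2 \left(-19\right)^{2}\right)\right)} = \frac{14007687267709}{4913021 \left(-12 + 6 \left(\frac{363}{8} + 2 \cdot 361\right)\right)} = \frac{14007687267709}{4913021 \left(-12 + 6 \left(\frac{363}{8} + 722\right)\right)} = \frac{14007687267709}{4913021 \left(-12 + 6 \cdot \frac{6139}{8}\right)} = \frac{14007687267709}{4913021 \left(-12 + \frac{18417}{4}\right)} = \frac{14007687267709}{4913021 \cdot \frac{18369}{4}} = \frac{14007687267709}{4913021} \cdot \frac{4}{18369} = \frac{56030749070836}{90247282749}$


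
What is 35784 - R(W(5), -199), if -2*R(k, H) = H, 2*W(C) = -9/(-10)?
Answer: 71369/2 ≈ 35685.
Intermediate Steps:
W(C) = 9/20 (W(C) = (-9/(-10))/2 = (-9*(-⅒))/2 = (½)*(9/10) = 9/20)
R(k, H) = -H/2
35784 - R(W(5), -199) = 35784 - (-1)*(-199)/2 = 35784 - 1*199/2 = 35784 - 199/2 = 71369/2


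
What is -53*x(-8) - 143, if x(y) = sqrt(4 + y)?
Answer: -143 - 106*I ≈ -143.0 - 106.0*I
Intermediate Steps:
-53*x(-8) - 143 = -53*sqrt(4 - 8) - 143 = -106*I - 143 = -143 - 106*I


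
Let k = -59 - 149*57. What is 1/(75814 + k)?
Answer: 1/67262 ≈ 1.4867e-5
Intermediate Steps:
k = -8552 (k = -59 - 8493 = -8552)
1/(75814 + k) = 1/(75814 - 8552) = 1/67262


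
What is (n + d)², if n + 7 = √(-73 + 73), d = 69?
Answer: 3844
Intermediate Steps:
n = -7 (n = -7 + √(-73 + 73) = -7 + √0 = -7 + 0 = -7)
(n + d)² = (-7 + 69)² = 62² = 3844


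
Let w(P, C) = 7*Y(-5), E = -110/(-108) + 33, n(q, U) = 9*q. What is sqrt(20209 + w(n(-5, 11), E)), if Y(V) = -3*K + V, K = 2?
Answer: 2*sqrt(5033) ≈ 141.89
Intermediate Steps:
Y(V) = -6 + V (Y(V) = -3*2 + V = -6 + V)
E = 1837/54 (E = -110*(-1/108) + 33 = 55/54 + 33 = 1837/54 ≈ 34.018)
w(P, C) = -77 (w(P, C) = 7*(-6 - 5) = 7*(-11) = -77)
sqrt(20209 + w(n(-5, 11), E)) = sqrt(20209 - 77) = sqrt(20132) = 2*sqrt(5033)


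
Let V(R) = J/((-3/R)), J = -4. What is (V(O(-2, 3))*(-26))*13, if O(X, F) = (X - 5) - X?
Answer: 6760/3 ≈ 2253.3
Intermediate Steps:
O(X, F) = -5 (O(X, F) = (-5 + X) - X = -5)
V(R) = 4*R/3 (V(R) = -4*(-R/3) = -(-4)*R/3 = 4*R/3)
(V(O(-2, 3))*(-26))*13 = (((4/3)*(-5))*(-26))*13 = -20/3*(-26)*13 = (520/3)*13 = 6760/3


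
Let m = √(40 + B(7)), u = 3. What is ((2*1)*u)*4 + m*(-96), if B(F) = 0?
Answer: 24 - 192*√10 ≈ -583.16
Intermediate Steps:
m = 2*√10 (m = √(40 + 0) = √40 = 2*√10 ≈ 6.3246)
((2*1)*u)*4 + m*(-96) = ((2*1)*3)*4 + (2*√10)*(-96) = (2*3)*4 - 192*√10 = 6*4 - 192*√10 = 24 - 192*√10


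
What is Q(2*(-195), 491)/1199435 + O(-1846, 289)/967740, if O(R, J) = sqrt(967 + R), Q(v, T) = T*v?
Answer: -38298/239887 + I*sqrt(879)/967740 ≈ -0.15965 + 3.0636e-5*I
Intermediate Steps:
Q(2*(-195), 491)/1199435 + O(-1846, 289)/967740 = (491*(2*(-195)))/1199435 + sqrt(967 - 1846)/967740 = (491*(-390))*(1/1199435) + sqrt(-879)*(1/967740) = -191490*1/1199435 + (I*sqrt(879))*(1/967740) = -38298/239887 + I*sqrt(879)/967740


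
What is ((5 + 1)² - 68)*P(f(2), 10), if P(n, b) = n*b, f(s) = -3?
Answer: 960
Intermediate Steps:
P(n, b) = b*n
((5 + 1)² - 68)*P(f(2), 10) = ((5 + 1)² - 68)*(10*(-3)) = (6² - 68)*(-30) = (36 - 68)*(-30) = -32*(-30) = 960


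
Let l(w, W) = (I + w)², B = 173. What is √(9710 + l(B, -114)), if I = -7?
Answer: √37266 ≈ 193.04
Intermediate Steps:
l(w, W) = (-7 + w)²
√(9710 + l(B, -114)) = √(9710 + (-7 + 173)²) = √(9710 + 166²) = √(9710 + 27556) = √37266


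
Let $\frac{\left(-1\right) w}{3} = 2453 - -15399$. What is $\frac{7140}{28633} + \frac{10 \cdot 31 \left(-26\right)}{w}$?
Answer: $\frac{153292955}{383367237} \approx 0.39986$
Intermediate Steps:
$w = -53556$ ($w = - 3 \left(2453 - -15399\right) = - 3 \left(2453 + 15399\right) = \left(-3\right) 17852 = -53556$)
$\frac{7140}{28633} + \frac{10 \cdot 31 \left(-26\right)}{w} = \frac{7140}{28633} + \frac{10 \cdot 31 \left(-26\right)}{-53556} = 7140 \cdot \frac{1}{28633} + 310 \left(-26\right) \left(- \frac{1}{53556}\right) = \frac{7140}{28633} - - \frac{2015}{13389} = \frac{7140}{28633} + \frac{2015}{13389} = \frac{153292955}{383367237}$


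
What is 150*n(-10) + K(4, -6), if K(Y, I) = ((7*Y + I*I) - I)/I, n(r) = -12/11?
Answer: -5785/33 ≈ -175.30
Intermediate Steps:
n(r) = -12/11 (n(r) = -12*1/11 = -12/11)
K(Y, I) = (I**2 - I + 7*Y)/I (K(Y, I) = ((7*Y + I**2) - I)/I = ((I**2 + 7*Y) - I)/I = (I**2 - I + 7*Y)/I)
150*n(-10) + K(4, -6) = 150*(-12/11) + (-1 - 6 + 7*4/(-6)) = -1800/11 + (-1 - 6 + 7*4*(-1/6)) = -1800/11 + (-1 - 6 - 14/3) = -1800/11 - 35/3 = -5785/33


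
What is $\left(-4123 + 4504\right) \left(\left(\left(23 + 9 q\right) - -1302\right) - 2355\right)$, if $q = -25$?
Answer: $-478155$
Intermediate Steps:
$\left(-4123 + 4504\right) \left(\left(\left(23 + 9 q\right) - -1302\right) - 2355\right) = \left(-4123 + 4504\right) \left(\left(\left(23 + 9 \left(-25\right)\right) - -1302\right) - 2355\right) = 381 \left(\left(\left(23 - 225\right) + 1302\right) - 2355\right) = 381 \left(\left(-202 + 1302\right) - 2355\right) = 381 \left(1100 - 2355\right) = 381 \left(-1255\right) = -478155$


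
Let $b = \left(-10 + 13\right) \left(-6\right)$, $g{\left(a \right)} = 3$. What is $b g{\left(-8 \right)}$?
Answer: $-54$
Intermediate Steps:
$b = -18$ ($b = 3 \left(-6\right) = -18$)
$b g{\left(-8 \right)} = \left(-18\right) 3 = -54$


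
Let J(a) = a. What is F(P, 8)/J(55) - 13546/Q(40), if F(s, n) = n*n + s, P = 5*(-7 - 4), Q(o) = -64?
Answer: 372803/1760 ≈ 211.82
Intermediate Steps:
P = -55 (P = 5*(-11) = -55)
F(s, n) = s + n² (F(s, n) = n² + s = s + n²)
F(P, 8)/J(55) - 13546/Q(40) = (-55 + 8²)/55 - 13546/(-64) = (-55 + 64)*(1/55) - 13546*(-1/64) = 9*(1/55) + 6773/32 = 9/55 + 6773/32 = 372803/1760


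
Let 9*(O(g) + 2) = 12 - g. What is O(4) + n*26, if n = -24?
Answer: -5626/9 ≈ -625.11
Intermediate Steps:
O(g) = -⅔ - g/9 (O(g) = -2 + (12 - g)/9 = -2 + (4/3 - g/9) = -⅔ - g/9)
O(4) + n*26 = (-⅔ - ⅑*4) - 24*26 = (-⅔ - 4/9) - 624 = -10/9 - 624 = -5626/9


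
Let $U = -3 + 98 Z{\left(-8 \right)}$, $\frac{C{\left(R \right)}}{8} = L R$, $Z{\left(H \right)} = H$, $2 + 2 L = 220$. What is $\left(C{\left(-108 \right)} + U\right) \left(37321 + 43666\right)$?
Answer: $-7690768481$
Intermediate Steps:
$L = 109$ ($L = -1 + \frac{1}{2} \cdot 220 = -1 + 110 = 109$)
$C{\left(R \right)} = 872 R$ ($C{\left(R \right)} = 8 \cdot 109 R = 872 R$)
$U = -787$ ($U = -3 + 98 \left(-8\right) = -3 - 784 = -787$)
$\left(C{\left(-108 \right)} + U\right) \left(37321 + 43666\right) = \left(872 \left(-108\right) - 787\right) \left(37321 + 43666\right) = \left(-94176 - 787\right) 80987 = \left(-94963\right) 80987 = -7690768481$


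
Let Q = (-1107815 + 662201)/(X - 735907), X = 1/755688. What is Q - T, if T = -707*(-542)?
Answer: -213100011868861478/556116089015 ≈ -3.8319e+5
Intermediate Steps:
X = 1/755688 ≈ 1.3233e-6
T = 383194
Q = 336745152432/556116089015 (Q = (-1107815 + 662201)/(1/755688 - 735907) = -445614/(-556116089015/755688) = -445614*(-755688/556116089015) = 336745152432/556116089015 ≈ 0.60553)
Q - T = 336745152432/556116089015 - 1*383194 = 336745152432/556116089015 - 383194 = -213100011868861478/556116089015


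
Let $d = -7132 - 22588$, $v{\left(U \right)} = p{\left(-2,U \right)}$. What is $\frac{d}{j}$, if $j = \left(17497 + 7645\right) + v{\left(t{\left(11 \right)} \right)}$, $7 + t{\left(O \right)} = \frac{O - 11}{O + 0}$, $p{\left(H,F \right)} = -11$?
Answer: $- \frac{29720}{25131} \approx -1.1826$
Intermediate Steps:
$t{\left(O \right)} = -7 + \frac{-11 + O}{O}$ ($t{\left(O \right)} = -7 + \frac{O - 11}{O + 0} = -7 + \frac{-11 + O}{O}$)
$v{\left(U \right)} = -11$
$d = -29720$
$j = 25131$ ($j = \left(17497 + 7645\right) - 11 = 25142 - 11 = 25131$)
$\frac{d}{j} = - \frac{29720}{25131}$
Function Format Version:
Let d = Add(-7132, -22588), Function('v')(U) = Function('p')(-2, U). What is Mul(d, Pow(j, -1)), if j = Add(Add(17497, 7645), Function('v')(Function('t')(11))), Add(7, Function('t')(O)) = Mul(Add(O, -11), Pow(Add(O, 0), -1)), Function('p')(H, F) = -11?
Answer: Rational(-29720, 25131) ≈ -1.1826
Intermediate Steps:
Function('t')(O) = Add(-7, Mul(Pow(O, -1), Add(-11, O))) (Function('t')(O) = Add(-7, Mul(Add(O, -11), Pow(Add(O, 0), -1))) = Add(-7, Mul(Add(-11, O), Pow(O, -1))) = Add(-7, Mul(Pow(O, -1), Add(-11, O))))
Function('v')(U) = -11
d = -29720
j = 25131 (j = Add(Add(17497, 7645), -11) = Add(25142, -11) = 25131)
Mul(d, Pow(j, -1)) = Mul(-29720, Pow(25131, -1)) = Mul(-29720, Rational(1, 25131)) = Rational(-29720, 25131)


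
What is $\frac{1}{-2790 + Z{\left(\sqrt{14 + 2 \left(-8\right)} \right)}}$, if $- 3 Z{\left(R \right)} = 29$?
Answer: $- \frac{3}{8399} \approx -0.00035719$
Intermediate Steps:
$Z{\left(R \right)} = - \frac{29}{3}$ ($Z{\left(R \right)} = \left(- \frac{1}{3}\right) 29 = - \frac{29}{3}$)
$\frac{1}{-2790 + Z{\left(\sqrt{14 + 2 \left(-8\right)} \right)}} = \frac{1}{-2790 - \frac{29}{3}} = \frac{1}{- \frac{8399}{3}} = - \frac{3}{8399}$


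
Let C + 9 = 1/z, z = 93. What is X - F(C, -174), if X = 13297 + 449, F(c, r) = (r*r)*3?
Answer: -77082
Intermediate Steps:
C = -836/93 (C = -9 + 1/93 = -836/93 ≈ -8.9892)
F(c, r) = 3*r**2 (F(c, r) = r**2*3 = 3*r**2)
X = 13746
X - F(C, -174) = 13746 - 3*(-174)**2 = 13746 - 3*30276 = 13746 - 1*90828 = 13746 - 90828 = -77082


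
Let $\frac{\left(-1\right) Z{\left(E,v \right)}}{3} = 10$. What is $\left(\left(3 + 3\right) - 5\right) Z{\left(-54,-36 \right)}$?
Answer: $-30$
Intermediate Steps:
$Z{\left(E,v \right)} = -30$ ($Z{\left(E,v \right)} = \left(-3\right) 10 = -30$)
$\left(\left(3 + 3\right) - 5\right) Z{\left(-54,-36 \right)} = \left(\left(3 + 3\right) - 5\right) \left(-30\right) = \left(6 - 5\right) \left(-30\right) = 1 \left(-30\right) = -30$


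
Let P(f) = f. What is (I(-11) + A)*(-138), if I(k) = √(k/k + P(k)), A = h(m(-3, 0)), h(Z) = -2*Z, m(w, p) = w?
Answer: -828 - 138*I*√10 ≈ -828.0 - 436.39*I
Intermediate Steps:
A = 6 (A = -2*(-3) = 6)
I(k) = √(1 + k) (I(k) = √(k/k + k) = √(1 + k))
(I(-11) + A)*(-138) = (√(1 - 11) + 6)*(-138) = (√(-10) + 6)*(-138) = (I*√10 + 6)*(-138) = (6 + I*√10)*(-138) = -828 - 138*I*√10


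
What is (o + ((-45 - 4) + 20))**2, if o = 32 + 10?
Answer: 169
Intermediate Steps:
o = 42
(o + ((-45 - 4) + 20))**2 = (42 + ((-45 - 4) + 20))**2 = (42 + (-49 + 20))**2 = (42 - 29)**2 = 13**2 = 169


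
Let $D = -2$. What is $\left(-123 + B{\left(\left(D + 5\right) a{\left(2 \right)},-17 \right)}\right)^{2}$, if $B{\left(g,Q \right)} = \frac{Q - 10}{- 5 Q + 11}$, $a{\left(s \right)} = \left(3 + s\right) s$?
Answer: $\frac{15563025}{1024} \approx 15198.0$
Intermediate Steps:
$a{\left(s \right)} = s \left(3 + s\right)$
$B{\left(g,Q \right)} = \frac{-10 + Q}{11 - 5 Q}$
$\left(-123 + B{\left(\left(D + 5\right) a{\left(2 \right)},-17 \right)}\right)^{2} = \left(-123 + \frac{10 - -17}{-11 + 5 \left(-17\right)}\right)^{2} = \left(-123 + \frac{10 + 17}{-11 - 85}\right)^{2} = \left(-123 + \frac{1}{-96} \cdot 27\right)^{2} = \left(-123 - \frac{9}{32}\right)^{2} = \left(- \frac{3945}{32}\right)^{2} = \frac{15563025}{1024}$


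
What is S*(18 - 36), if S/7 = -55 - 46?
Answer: 12726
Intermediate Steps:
S = -707 (S = 7*(-55 - 46) = 7*(-101) = -707)
S*(18 - 36) = -707*(18 - 36) = -707*(-18) = 12726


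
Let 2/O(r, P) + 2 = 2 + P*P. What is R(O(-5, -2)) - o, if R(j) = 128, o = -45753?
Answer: 45881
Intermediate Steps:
O(r, P) = 2/P² (O(r, P) = 2/(-2 + (2 + P*P)) = 2/(-2 + (2 + P²)) = 2/(P²) = 2/P²)
R(O(-5, -2)) - o = 128 - 1*(-45753) = 128 + 45753 = 45881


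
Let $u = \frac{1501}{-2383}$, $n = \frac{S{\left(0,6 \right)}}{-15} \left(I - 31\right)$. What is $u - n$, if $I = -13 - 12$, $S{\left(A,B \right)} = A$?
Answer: $- \frac{1501}{2383} \approx -0.62988$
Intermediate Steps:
$I = -25$ ($I = -13 - 12 = -25$)
$n = 0$ ($n = \frac{0}{-15} \left(-25 - 31\right) = 0 \left(- \frac{1}{15}\right) \left(-56\right) = 0 \left(-56\right) = 0$)
$u = - \frac{1501}{2383}$ ($u = 1501 \left(- \frac{1}{2383}\right) = - \frac{1501}{2383} \approx -0.62988$)
$u - n = - \frac{1501}{2383} - 0 = - \frac{1501}{2383} + 0 = - \frac{1501}{2383}$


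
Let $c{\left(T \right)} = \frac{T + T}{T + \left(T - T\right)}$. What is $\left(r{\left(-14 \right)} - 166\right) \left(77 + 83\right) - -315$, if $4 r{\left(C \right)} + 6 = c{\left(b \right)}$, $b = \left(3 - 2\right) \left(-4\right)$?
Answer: $-26405$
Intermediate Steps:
$b = -4$ ($b = 1 \left(-4\right) = -4$)
$c{\left(T \right)} = 2$ ($c{\left(T \right)} = \frac{2 T}{T + 0} = \frac{2 T}{T} = 2$)
$r{\left(C \right)} = -1$ ($r{\left(C \right)} = - \frac{3}{2} + \frac{1}{4} \cdot 2 = - \frac{3}{2} + \frac{1}{2} = -1$)
$\left(r{\left(-14 \right)} - 166\right) \left(77 + 83\right) - -315 = \left(-1 - 166\right) \left(77 + 83\right) - -315 = \left(-167\right) 160 + 315 = -26720 + 315 = -26405$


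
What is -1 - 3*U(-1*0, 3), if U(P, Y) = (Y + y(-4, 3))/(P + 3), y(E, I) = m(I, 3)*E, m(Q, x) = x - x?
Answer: -4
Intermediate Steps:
m(Q, x) = 0
y(E, I) = 0 (y(E, I) = 0*E = 0)
U(P, Y) = Y/(3 + P) (U(P, Y) = (Y + 0)/(P + 3) = Y/(3 + P))
-1 - 3*U(-1*0, 3) = -1 - 9/(3 - 1*0) = -1 - 9/(3 + 0) = -1 - 9/3 = -1 - 3*1 = -1 - 3 = -4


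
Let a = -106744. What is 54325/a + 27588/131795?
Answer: -4214909903/14068325480 ≈ -0.29960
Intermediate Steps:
54325/a + 27588/131795 = 54325/(-106744) + 27588/131795 = 54325*(-1/106744) + 27588*(1/131795) = -54325/106744 + 27588/131795 = -4214909903/14068325480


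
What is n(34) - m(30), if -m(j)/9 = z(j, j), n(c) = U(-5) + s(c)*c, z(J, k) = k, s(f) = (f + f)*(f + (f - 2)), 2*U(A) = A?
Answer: 305719/2 ≈ 1.5286e+5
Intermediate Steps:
U(A) = A/2
s(f) = 2*f*(-2 + 2*f) (s(f) = (2*f)*(f + (-2 + f)) = (2*f)*(-2 + 2*f) = 2*f*(-2 + 2*f))
n(c) = -5/2 + 4*c²*(-1 + c) (n(c) = (½)*(-5) + (4*c*(-1 + c))*c = -5/2 + 4*c²*(-1 + c))
m(j) = -9*j
n(34) - m(30) = (-5/2 + 4*34²*(-1 + 34)) - (-9)*30 = (-5/2 + 4*1156*33) - 1*(-270) = (-5/2 + 152592) + 270 = 305179/2 + 270 = 305719/2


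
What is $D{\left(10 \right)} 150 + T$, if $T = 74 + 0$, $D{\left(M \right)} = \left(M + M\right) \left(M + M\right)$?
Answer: $60074$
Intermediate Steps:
$D{\left(M \right)} = 4 M^{2}$ ($D{\left(M \right)} = 2 M 2 M = 4 M^{2}$)
$T = 74$
$D{\left(10 \right)} 150 + T = 4 \cdot 10^{2} \cdot 150 + 74 = 4 \cdot 100 \cdot 150 + 74 = 400 \cdot 150 + 74 = 60000 + 74 = 60074$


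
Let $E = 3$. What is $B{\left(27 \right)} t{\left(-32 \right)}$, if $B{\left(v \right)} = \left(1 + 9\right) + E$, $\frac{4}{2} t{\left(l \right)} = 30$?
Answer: $195$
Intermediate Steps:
$t{\left(l \right)} = 15$ ($t{\left(l \right)} = \frac{1}{2} \cdot 30 = 15$)
$B{\left(v \right)} = 13$ ($B{\left(v \right)} = \left(1 + 9\right) + 3 = 10 + 3 = 13$)
$B{\left(27 \right)} t{\left(-32 \right)} = 13 \cdot 15 = 195$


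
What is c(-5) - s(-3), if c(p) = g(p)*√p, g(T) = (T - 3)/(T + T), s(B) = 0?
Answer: 4*I*√5/5 ≈ 1.7889*I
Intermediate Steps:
g(T) = (-3 + T)/(2*T) (g(T) = (-3 + T)/((2*T)) = (-3 + T)*(1/(2*T)) = (-3 + T)/(2*T))
c(p) = (-3 + p)/(2*√p) (c(p) = ((-3 + p)/(2*p))*√p = (-3 + p)/(2*√p))
c(-5) - s(-3) = (-3 - 5)/(2*√(-5)) - 1*0 = (½)*(-I*√5/5)*(-8) + 0 = 4*I*√5/5 + 0 = 4*I*√5/5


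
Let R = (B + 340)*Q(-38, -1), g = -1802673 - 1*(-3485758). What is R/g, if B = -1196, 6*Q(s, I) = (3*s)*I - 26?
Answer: -37664/5049255 ≈ -0.0074593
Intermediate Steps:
Q(s, I) = -13/3 + I*s/2 (Q(s, I) = ((3*s)*I - 26)/6 = (3*I*s - 26)/6 = (-26 + 3*I*s)/6 = -13/3 + I*s/2)
g = 1683085 (g = -1802673 + 3485758 = 1683085)
R = -37664/3 (R = (-1196 + 340)*(-13/3 + (½)*(-1)*(-38)) = -856*(-13/3 + 19) = -856*44/3 = -37664/3 ≈ -12555.)
R/g = -37664/3/1683085 = -37664/3*1/1683085 = -37664/5049255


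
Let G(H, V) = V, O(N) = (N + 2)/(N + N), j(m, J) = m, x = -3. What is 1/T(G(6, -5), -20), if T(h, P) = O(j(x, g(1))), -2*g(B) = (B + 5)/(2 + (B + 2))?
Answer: 6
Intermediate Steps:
g(B) = -(5 + B)/(2*(4 + B)) (g(B) = -(B + 5)/(2*(2 + (B + 2))) = -(5 + B)/(2*(2 + (2 + B))) = -(5 + B)/(2*(4 + B)))
O(N) = (2 + N)/(2*N) (O(N) = (2 + N)/((2*N)) = (2 + N)*(1/(2*N)) = (2 + N)/(2*N))
T(h, P) = ⅙ (T(h, P) = (½)*(2 - 3)/(-3) = (½)*(-⅓)*(-1) = ⅙)
1/T(G(6, -5), -20) = 1/(⅙) = 6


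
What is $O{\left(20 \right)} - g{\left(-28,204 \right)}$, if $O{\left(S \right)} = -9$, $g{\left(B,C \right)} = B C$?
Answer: $5703$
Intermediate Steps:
$O{\left(20 \right)} - g{\left(-28,204 \right)} = -9 - \left(-28\right) 204 = -9 - -5712 = -9 + 5712 = 5703$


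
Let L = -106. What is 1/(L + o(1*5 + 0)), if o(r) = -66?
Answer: -1/172 ≈ -0.0058140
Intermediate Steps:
1/(L + o(1*5 + 0)) = 1/(-106 - 66) = 1/(-172) = -1/172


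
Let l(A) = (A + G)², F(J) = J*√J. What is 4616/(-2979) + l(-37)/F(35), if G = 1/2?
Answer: -4616/2979 + 5329*√35/4900 ≈ 4.8845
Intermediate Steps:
G = ½ ≈ 0.50000
F(J) = J^(3/2)
l(A) = (½ + A)² (l(A) = (A + ½)² = (½ + A)²)
4616/(-2979) + l(-37)/F(35) = 4616/(-2979) + ((1 + 2*(-37))²/4)/(35^(3/2)) = 4616*(-1/2979) + ((1 - 74)²/4)/((35*√35)) = -4616/2979 + ((¼)*(-73)²)*(√35/1225) = -4616/2979 + ((¼)*5329)*(√35/1225) = -4616/2979 + 5329*(√35/1225)/4 = -4616/2979 + 5329*√35/4900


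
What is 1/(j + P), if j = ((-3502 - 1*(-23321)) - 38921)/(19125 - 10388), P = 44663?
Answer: 8737/390201529 ≈ 2.2391e-5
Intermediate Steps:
j = -19102/8737 (j = ((-3502 + 23321) - 38921)/8737 = (19819 - 38921)*(1/8737) = -19102*1/8737 = -19102/8737 ≈ -2.1863)
1/(j + P) = 1/(-19102/8737 + 44663) = 1/(390201529/8737) = 8737/390201529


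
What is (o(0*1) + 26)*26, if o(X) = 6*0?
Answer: 676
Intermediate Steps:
o(X) = 0
(o(0*1) + 26)*26 = (0 + 26)*26 = 26*26 = 676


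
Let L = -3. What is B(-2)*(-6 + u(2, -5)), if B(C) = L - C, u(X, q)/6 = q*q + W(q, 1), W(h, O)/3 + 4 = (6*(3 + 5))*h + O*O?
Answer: 4230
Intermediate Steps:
W(h, O) = -12 + 3*O² + 144*h (W(h, O) = -12 + 3*((6*(3 + 5))*h + O*O) = -12 + 3*((6*8)*h + O²) = -12 + 3*(48*h + O²) = -12 + 3*(O² + 48*h) = -12 + (3*O² + 144*h) = -12 + 3*O² + 144*h)
u(X, q) = -54 + 6*q² + 864*q (u(X, q) = 6*(q*q + (-12 + 3*1² + 144*q)) = 6*(q² + (-12 + 3*1 + 144*q)) = 6*(q² + (-12 + 3 + 144*q)) = 6*(q² + (-9 + 144*q)) = 6*(-9 + q² + 144*q) = -54 + 6*q² + 864*q)
B(C) = -3 - C
B(-2)*(-6 + u(2, -5)) = (-3 - 1*(-2))*(-6 + (-54 + 6*(-5)² + 864*(-5))) = (-3 + 2)*(-6 + (-54 + 6*25 - 4320)) = -(-6 + (-54 + 150 - 4320)) = -(-6 - 4224) = -1*(-4230) = 4230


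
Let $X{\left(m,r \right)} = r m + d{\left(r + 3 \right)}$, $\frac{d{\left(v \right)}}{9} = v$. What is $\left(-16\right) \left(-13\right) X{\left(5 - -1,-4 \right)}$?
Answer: $-6864$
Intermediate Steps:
$d{\left(v \right)} = 9 v$
$X{\left(m,r \right)} = 27 + 9 r + m r$ ($X{\left(m,r \right)} = r m + 9 \left(r + 3\right) = m r + 9 \left(3 + r\right) = m r + \left(27 + 9 r\right) = 27 + 9 r + m r$)
$\left(-16\right) \left(-13\right) X{\left(5 - -1,-4 \right)} = \left(-16\right) \left(-13\right) \left(27 + 9 \left(-4\right) + \left(5 - -1\right) \left(-4\right)\right) = 208 \left(27 - 36 + \left(5 + 1\right) \left(-4\right)\right) = 208 \left(27 - 36 + 6 \left(-4\right)\right) = 208 \left(27 - 36 - 24\right) = 208 \left(-33\right) = -6864$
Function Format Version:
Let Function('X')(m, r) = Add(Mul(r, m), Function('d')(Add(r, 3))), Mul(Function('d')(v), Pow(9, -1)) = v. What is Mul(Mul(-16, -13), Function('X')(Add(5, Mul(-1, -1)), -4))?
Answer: -6864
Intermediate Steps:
Function('d')(v) = Mul(9, v)
Function('X')(m, r) = Add(27, Mul(9, r), Mul(m, r)) (Function('X')(m, r) = Add(Mul(r, m), Mul(9, Add(r, 3))) = Add(Mul(m, r), Mul(9, Add(3, r))) = Add(Mul(m, r), Add(27, Mul(9, r))) = Add(27, Mul(9, r), Mul(m, r)))
Mul(Mul(-16, -13), Function('X')(Add(5, Mul(-1, -1)), -4)) = Mul(Mul(-16, -13), Add(27, Mul(9, -4), Mul(Add(5, Mul(-1, -1)), -4))) = Mul(208, Add(27, -36, Mul(Add(5, 1), -4))) = Mul(208, Add(27, -36, Mul(6, -4))) = Mul(208, Add(27, -36, -24)) = Mul(208, -33) = -6864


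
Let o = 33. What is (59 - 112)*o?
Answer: -1749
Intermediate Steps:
(59 - 112)*o = (59 - 112)*33 = -53*33 = -1749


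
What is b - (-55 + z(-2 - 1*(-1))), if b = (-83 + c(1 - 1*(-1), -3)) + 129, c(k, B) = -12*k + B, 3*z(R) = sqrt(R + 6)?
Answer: 74 - sqrt(5)/3 ≈ 73.255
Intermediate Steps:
z(R) = sqrt(6 + R)/3 (z(R) = sqrt(R + 6)/3 = sqrt(6 + R)/3)
c(k, B) = B - 12*k
b = 19 (b = (-83 + (-3 - 12*(1 - 1*(-1)))) + 129 = (-83 + (-3 - 12*(1 + 1))) + 129 = (-83 + (-3 - 12*2)) + 129 = (-83 + (-3 - 24)) + 129 = (-83 - 27) + 129 = -110 + 129 = 19)
b - (-55 + z(-2 - 1*(-1))) = 19 - (-55 + sqrt(6 + (-2 - 1*(-1)))/3) = 19 - (-55 + sqrt(6 + (-2 + 1))/3) = 19 - (-55 + sqrt(6 - 1)/3) = 19 - (-55 + sqrt(5)/3) = 19 + (55 - sqrt(5)/3) = 74 - sqrt(5)/3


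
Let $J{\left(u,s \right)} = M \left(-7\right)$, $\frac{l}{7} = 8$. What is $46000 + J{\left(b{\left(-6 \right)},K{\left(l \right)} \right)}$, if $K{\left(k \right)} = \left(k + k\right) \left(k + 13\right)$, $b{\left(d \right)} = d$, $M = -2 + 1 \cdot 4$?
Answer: $45986$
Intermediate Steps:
$l = 56$ ($l = 7 \cdot 8 = 56$)
$M = 2$ ($M = -2 + 4 = 2$)
$K{\left(k \right)} = 2 k \left(13 + k\right)$
$J{\left(u,s \right)} = -14$ ($J{\left(u,s \right)} = 2 \left(-7\right) = -14$)
$46000 + J{\left(b{\left(-6 \right)},K{\left(l \right)} \right)} = 46000 - 14 = 45986$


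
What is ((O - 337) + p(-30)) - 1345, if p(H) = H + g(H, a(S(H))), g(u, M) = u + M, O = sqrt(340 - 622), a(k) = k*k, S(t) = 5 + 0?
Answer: -1717 + I*sqrt(282) ≈ -1717.0 + 16.793*I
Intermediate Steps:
S(t) = 5
a(k) = k**2
O = I*sqrt(282) (O = sqrt(-282) = I*sqrt(282) ≈ 16.793*I)
g(u, M) = M + u
p(H) = 25 + 2*H (p(H) = H + (5**2 + H) = H + (25 + H) = 25 + 2*H)
((O - 337) + p(-30)) - 1345 = ((I*sqrt(282) - 337) + (25 + 2*(-30))) - 1345 = ((-337 + I*sqrt(282)) + (25 - 60)) - 1345 = ((-337 + I*sqrt(282)) - 35) - 1345 = (-372 + I*sqrt(282)) - 1345 = -1717 + I*sqrt(282)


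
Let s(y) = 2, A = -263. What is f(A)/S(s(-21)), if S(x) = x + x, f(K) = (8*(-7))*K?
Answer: 3682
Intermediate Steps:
f(K) = -56*K
S(x) = 2*x
f(A)/S(s(-21)) = (-56*(-263))/((2*2)) = 14728/4 = 14728*(¼) = 3682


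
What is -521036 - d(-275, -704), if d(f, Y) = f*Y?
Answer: -714636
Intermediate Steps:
d(f, Y) = Y*f
-521036 - d(-275, -704) = -521036 - (-704)*(-275) = -521036 - 1*193600 = -521036 - 193600 = -714636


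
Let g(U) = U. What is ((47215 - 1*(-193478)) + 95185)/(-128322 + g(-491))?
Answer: -335878/128813 ≈ -2.6075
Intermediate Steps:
((47215 - 1*(-193478)) + 95185)/(-128322 + g(-491)) = ((47215 - 1*(-193478)) + 95185)/(-128322 - 491) = ((47215 + 193478) + 95185)/(-128813) = (240693 + 95185)*(-1/128813) = 335878*(-1/128813) = -335878/128813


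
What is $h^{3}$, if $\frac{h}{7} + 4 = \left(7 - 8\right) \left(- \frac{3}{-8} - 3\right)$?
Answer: $- \frac{456533}{512} \approx -891.67$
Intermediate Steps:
$h = - \frac{77}{8}$ ($h = -28 + 7 \left(7 - 8\right) \left(- \frac{3}{-8} - 3\right) = -28 + 7 \left(- (\left(-3\right) \left(- \frac{1}{8}\right) - 3)\right) = -28 + 7 \left(- (\frac{3}{8} - 3)\right) = -28 + 7 \left(\left(-1\right) \left(- \frac{21}{8}\right)\right) = -28 + 7 \cdot \frac{21}{8} = -28 + \frac{147}{8} = - \frac{77}{8} \approx -9.625$)
$h^{3} = \left(- \frac{77}{8}\right)^{3} = - \frac{456533}{512}$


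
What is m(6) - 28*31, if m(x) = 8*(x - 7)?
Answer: -876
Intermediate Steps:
m(x) = -56 + 8*x (m(x) = 8*(-7 + x) = -56 + 8*x)
m(6) - 28*31 = (-56 + 8*6) - 28*31 = (-56 + 48) - 868 = -8 - 868 = -876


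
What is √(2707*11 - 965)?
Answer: 98*√3 ≈ 169.74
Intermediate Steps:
√(2707*11 - 965) = √(29777 - 965) = √28812 = 98*√3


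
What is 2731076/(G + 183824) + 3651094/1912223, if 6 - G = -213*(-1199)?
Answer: -4961165008590/136832941211 ≈ -36.257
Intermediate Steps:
G = -255381 (G = 6 - (-213)*(-1199) = 6 - 1*255387 = 6 - 255387 = -255381)
2731076/(G + 183824) + 3651094/1912223 = 2731076/(-255381 + 183824) + 3651094/1912223 = 2731076/(-71557) + 3651094*(1/1912223) = 2731076*(-1/71557) + 3651094/1912223 = -2731076/71557 + 3651094/1912223 = -4961165008590/136832941211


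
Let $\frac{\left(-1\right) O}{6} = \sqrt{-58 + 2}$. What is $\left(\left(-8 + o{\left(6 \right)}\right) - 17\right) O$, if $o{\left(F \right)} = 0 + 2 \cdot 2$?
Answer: $252 i \sqrt{14} \approx 942.9 i$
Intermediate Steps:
$o{\left(F \right)} = 4$ ($o{\left(F \right)} = 0 + 4 = 4$)
$O = - 12 i \sqrt{14}$ ($O = - 6 \sqrt{-58 + 2} = - 6 \sqrt{-56} = - 6 \cdot 2 i \sqrt{14} = - 12 i \sqrt{14} \approx - 44.9 i$)
$\left(\left(-8 + o{\left(6 \right)}\right) - 17\right) O = \left(\left(-8 + 4\right) - 17\right) \left(- 12 i \sqrt{14}\right) = \left(-4 - 17\right) \left(- 12 i \sqrt{14}\right) = - 21 \left(- 12 i \sqrt{14}\right) = 252 i \sqrt{14}$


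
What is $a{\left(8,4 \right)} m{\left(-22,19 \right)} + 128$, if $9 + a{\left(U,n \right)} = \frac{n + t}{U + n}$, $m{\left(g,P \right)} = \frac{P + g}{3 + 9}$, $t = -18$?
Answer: $\frac{3133}{24} \approx 130.54$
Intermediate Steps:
$m{\left(g,P \right)} = \frac{P}{12} + \frac{g}{12}$ ($m{\left(g,P \right)} = \frac{P + g}{12} = \left(P + g\right) \frac{1}{12} = \frac{P}{12} + \frac{g}{12}$)
$a{\left(U,n \right)} = -9 + \frac{-18 + n}{U + n}$ ($a{\left(U,n \right)} = -9 + \frac{n - 18}{U + n} = -9 + \frac{-18 + n}{U + n}$)
$a{\left(8,4 \right)} m{\left(-22,19 \right)} + 128 = \frac{-18 - 72 - 32}{8 + 4} \left(\frac{1}{12} \cdot 19 + \frac{1}{12} \left(-22\right)\right) + 128 = \frac{-18 - 72 - 32}{12} \left(\frac{19}{12} - \frac{11}{6}\right) + 128 = \frac{1}{12} \left(-122\right) \left(- \frac{1}{4}\right) + 128 = \left(- \frac{61}{6}\right) \left(- \frac{1}{4}\right) + 128 = \frac{61}{24} + 128 = \frac{3133}{24}$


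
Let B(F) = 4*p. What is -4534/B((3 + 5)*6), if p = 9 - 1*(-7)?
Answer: -2267/32 ≈ -70.844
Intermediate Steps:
p = 16 (p = 9 + 7 = 16)
B(F) = 64 (B(F) = 4*16 = 64)
-4534/B((3 + 5)*6) = -4534/64 = -4534*1/64 = -2267/32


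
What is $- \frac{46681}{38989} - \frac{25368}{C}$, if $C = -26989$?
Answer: $- \frac{270800557}{1052274121} \approx -0.25735$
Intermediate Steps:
$- \frac{46681}{38989} - \frac{25368}{C} = - \frac{46681}{38989} - \frac{25368}{-26989} = \left(-46681\right) \frac{1}{38989} - - \frac{25368}{26989} = - \frac{46681}{38989} + \frac{25368}{26989} = - \frac{270800557}{1052274121}$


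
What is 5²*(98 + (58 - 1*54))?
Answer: 2550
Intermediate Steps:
5²*(98 + (58 - 1*54)) = 25*(98 + (58 - 54)) = 25*(98 + 4) = 25*102 = 2550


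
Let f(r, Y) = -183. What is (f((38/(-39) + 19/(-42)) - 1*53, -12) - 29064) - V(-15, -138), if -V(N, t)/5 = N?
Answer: -29322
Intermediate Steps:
V(N, t) = -5*N
(f((38/(-39) + 19/(-42)) - 1*53, -12) - 29064) - V(-15, -138) = (-183 - 29064) - (-5)*(-15) = -29247 - 1*75 = -29247 - 75 = -29322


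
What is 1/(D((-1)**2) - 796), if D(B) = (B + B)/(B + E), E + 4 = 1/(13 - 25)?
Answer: -37/29476 ≈ -0.0012553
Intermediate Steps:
E = -49/12 (E = -4 + 1/(13 - 25) = -4 + 1/(-12) = -4 - 1/12 = -49/12 ≈ -4.0833)
D(B) = 2*B/(-49/12 + B) (D(B) = (B + B)/(B - 49/12) = (2*B)/(-49/12 + B) = 2*B/(-49/12 + B))
1/(D((-1)**2) - 796) = 1/(24*(-1)**2/(-49 + 12*(-1)**2) - 796) = 1/(24*1/(-49 + 12*1) - 796) = 1/(24*1/(-49 + 12) - 796) = 1/(24*1/(-37) - 796) = 1/(24*1*(-1/37) - 796) = 1/(-24/37 - 796) = 1/(-29476/37) = -37/29476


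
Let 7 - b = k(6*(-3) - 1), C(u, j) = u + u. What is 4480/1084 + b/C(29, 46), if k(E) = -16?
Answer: 71193/15718 ≈ 4.5294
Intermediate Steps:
C(u, j) = 2*u
b = 23 (b = 7 - 1*(-16) = 7 + 16 = 23)
4480/1084 + b/C(29, 46) = 4480/1084 + 23/((2*29)) = 4480*(1/1084) + 23/58 = 1120/271 + 23*(1/58) = 1120/271 + 23/58 = 71193/15718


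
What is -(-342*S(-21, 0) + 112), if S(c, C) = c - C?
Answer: -7294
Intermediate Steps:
-(-342*S(-21, 0) + 112) = -(-342*(-21 - 1*0) + 112) = -(-342*(-21 + 0) + 112) = -(-342*(-21) + 112) = -(7182 + 112) = -1*7294 = -7294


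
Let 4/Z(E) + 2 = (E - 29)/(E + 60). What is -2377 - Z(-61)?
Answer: -52295/22 ≈ -2377.0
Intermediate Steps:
Z(E) = 4/(-2 + (-29 + E)/(60 + E)) (Z(E) = 4/(-2 + (E - 29)/(E + 60)) = 4/(-2 + (-29 + E)/(60 + E)))
-2377 - Z(-61) = -2377 - 4*(-60 - 1*(-61))/(149 - 61) = -2377 - 4*(-60 + 61)/88 = -2377 - 4/88 = -2377 - 1*1/22 = -2377 - 1/22 = -52295/22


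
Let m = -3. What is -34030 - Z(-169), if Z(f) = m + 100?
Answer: -34127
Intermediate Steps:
Z(f) = 97 (Z(f) = -3 + 100 = 97)
-34030 - Z(-169) = -34030 - 1*97 = -34030 - 97 = -34127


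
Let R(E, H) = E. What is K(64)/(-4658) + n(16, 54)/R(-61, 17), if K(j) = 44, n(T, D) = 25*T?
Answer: -932942/142069 ≈ -6.5668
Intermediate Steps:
K(64)/(-4658) + n(16, 54)/R(-61, 17) = 44/(-4658) + (25*16)/(-61) = 44*(-1/4658) + 400*(-1/61) = -22/2329 - 400/61 = -932942/142069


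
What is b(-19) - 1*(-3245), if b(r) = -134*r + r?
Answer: 5772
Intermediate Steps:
b(r) = -133*r
b(-19) - 1*(-3245) = -133*(-19) - 1*(-3245) = 2527 + 3245 = 5772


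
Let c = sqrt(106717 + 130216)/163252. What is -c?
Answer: -sqrt(236933)/163252 ≈ -0.0029816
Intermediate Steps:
c = sqrt(236933)/163252 (c = sqrt(236933)*(1/163252) = sqrt(236933)/163252 ≈ 0.0029816)
-c = -sqrt(236933)/163252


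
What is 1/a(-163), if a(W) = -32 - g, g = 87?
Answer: -1/119 ≈ -0.0084034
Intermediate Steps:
a(W) = -119 (a(W) = -32 - 1*87 = -32 - 87 = -119)
1/a(-163) = 1/(-119) = -1/119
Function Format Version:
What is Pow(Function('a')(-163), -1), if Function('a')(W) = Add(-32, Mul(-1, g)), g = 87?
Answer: Rational(-1, 119) ≈ -0.0084034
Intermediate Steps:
Function('a')(W) = -119 (Function('a')(W) = Add(-32, Mul(-1, 87)) = Add(-32, -87) = -119)
Pow(Function('a')(-163), -1) = Pow(-119, -1) = Rational(-1, 119)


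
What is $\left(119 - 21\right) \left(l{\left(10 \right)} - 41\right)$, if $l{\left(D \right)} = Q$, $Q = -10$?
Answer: $-4998$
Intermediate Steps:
$l{\left(D \right)} = -10$
$\left(119 - 21\right) \left(l{\left(10 \right)} - 41\right) = \left(119 - 21\right) \left(-10 - 41\right) = 98 \left(-51\right) = -4998$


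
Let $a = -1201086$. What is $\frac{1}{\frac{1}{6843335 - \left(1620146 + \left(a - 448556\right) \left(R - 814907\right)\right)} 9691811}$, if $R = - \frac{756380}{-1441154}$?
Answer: $- \frac{968670741860982605}{6983696094947} \approx -1.387 \cdot 10^{5}$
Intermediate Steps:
$R = \frac{378190}{720577}$ ($R = \left(-756380\right) \left(- \frac{1}{1441154}\right) = \frac{378190}{720577} \approx 0.52484$)
$\frac{1}{\frac{1}{6843335 - \left(1620146 + \left(a - 448556\right) \left(R - 814907\right)\right)} 9691811} = \frac{1}{\frac{1}{6843335 - \left(1620146 + \left(-1201086 - 448556\right) \left(\frac{378190}{720577} - 814907\right)\right)} 9691811} = \frac{1}{\frac{1}{6843335 - \left(1620146 - - \frac{968674505570842658}{720577}\right)}} \frac{1}{9691811} = \frac{1}{\frac{1}{6843335 - \frac{968675673010786900}{720577}}} \cdot \frac{1}{9691811} = \frac{1}{\frac{1}{- \frac{968670741860982605}{720577}}} \cdot \frac{1}{9691811} = \frac{1}{- \frac{720577}{968670741860982605}} \cdot \frac{1}{9691811} = \left(- \frac{968670741860982605}{720577}\right) \frac{1}{9691811} = - \frac{968670741860982605}{6983696094947}$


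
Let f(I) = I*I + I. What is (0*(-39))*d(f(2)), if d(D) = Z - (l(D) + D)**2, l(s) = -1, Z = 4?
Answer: 0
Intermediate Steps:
f(I) = I + I**2 (f(I) = I**2 + I = I + I**2)
d(D) = 4 - (-1 + D)**2
(0*(-39))*d(f(2)) = (0*(-39))*(4 - (-1 + 2*(1 + 2))**2) = 0*(4 - (-1 + 2*3)**2) = 0*(4 - (-1 + 6)**2) = 0*(4 - 1*5**2) = 0*(4 - 1*25) = 0*(4 - 25) = 0*(-21) = 0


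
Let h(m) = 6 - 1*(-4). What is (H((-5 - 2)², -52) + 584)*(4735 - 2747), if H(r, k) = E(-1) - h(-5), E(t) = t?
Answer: 1139124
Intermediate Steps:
h(m) = 10 (h(m) = 6 + 4 = 10)
H(r, k) = -11 (H(r, k) = -1 - 1*10 = -1 - 10 = -11)
(H((-5 - 2)², -52) + 584)*(4735 - 2747) = (-11 + 584)*(4735 - 2747) = 573*1988 = 1139124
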